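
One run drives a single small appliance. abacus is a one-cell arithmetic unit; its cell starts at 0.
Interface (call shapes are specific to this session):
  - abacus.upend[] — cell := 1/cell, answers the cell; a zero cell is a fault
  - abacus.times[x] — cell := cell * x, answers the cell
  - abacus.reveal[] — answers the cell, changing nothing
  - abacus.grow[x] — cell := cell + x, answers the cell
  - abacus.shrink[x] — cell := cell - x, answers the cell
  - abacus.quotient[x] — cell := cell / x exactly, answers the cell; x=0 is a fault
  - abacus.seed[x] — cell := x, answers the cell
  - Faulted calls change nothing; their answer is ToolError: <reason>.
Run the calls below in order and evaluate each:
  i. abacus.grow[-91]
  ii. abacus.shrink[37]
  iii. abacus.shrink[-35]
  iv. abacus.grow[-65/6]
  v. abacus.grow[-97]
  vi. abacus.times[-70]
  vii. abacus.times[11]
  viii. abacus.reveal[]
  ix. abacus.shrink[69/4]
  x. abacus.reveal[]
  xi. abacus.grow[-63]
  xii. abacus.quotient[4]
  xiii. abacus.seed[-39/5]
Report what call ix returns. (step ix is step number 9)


Answer: 1855493/12

Derivation:
Do: grow[x='-91']
See: -91
Do: shrink[x='37']
See: -128
Do: shrink[x='-35']
See: -93
Do: grow[x='-65/6']
See: -623/6
Do: grow[x='-97']
See: -1205/6
Do: times[x='-70']
See: 42175/3
Do: times[x='11']
See: 463925/3
Do: reveal[]
See: 463925/3
Do: shrink[x='69/4']
See: 1855493/12
Do: reveal[]
See: 1855493/12
Do: grow[x='-63']
See: 1854737/12
Do: quotient[x='4']
See: 1854737/48
Do: seed[x='-39/5']
See: -39/5


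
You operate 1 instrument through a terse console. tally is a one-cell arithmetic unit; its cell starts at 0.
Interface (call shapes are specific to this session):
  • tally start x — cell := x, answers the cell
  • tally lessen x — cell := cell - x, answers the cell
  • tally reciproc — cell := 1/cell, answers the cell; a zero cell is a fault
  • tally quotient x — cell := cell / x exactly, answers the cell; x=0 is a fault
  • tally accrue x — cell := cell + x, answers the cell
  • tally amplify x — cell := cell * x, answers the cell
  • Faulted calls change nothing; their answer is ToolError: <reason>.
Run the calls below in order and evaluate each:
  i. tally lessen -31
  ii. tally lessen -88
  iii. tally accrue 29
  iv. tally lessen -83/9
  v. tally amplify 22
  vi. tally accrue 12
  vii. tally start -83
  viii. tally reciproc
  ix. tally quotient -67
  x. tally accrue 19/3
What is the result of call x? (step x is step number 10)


Answer: 105662/16683

Derivation:
CALL tally lessen[-31]
RET  31
CALL tally lessen[-88]
RET  119
CALL tally accrue[29]
RET  148
CALL tally lessen[-83/9]
RET  1415/9
CALL tally amplify[22]
RET  31130/9
CALL tally accrue[12]
RET  31238/9
CALL tally start[-83]
RET  -83
CALL tally reciproc[]
RET  -1/83
CALL tally quotient[-67]
RET  1/5561
CALL tally accrue[19/3]
RET  105662/16683


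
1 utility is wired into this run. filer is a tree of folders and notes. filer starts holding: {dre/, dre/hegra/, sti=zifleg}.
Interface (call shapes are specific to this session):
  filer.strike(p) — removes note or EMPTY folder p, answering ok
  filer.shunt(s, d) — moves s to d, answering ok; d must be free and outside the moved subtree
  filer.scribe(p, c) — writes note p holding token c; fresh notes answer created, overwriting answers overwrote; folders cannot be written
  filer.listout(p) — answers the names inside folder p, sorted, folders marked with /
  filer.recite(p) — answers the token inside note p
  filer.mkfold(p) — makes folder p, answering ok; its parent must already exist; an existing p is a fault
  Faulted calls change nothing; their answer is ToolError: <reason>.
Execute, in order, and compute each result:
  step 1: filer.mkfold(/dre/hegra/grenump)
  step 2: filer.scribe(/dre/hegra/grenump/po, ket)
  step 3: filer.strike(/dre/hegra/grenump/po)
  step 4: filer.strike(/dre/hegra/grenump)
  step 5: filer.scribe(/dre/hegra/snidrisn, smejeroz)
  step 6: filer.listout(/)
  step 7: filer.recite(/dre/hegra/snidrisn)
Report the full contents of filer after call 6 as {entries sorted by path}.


$ mkfold p='/dre/hegra/grenump'
[out] ok
$ scribe p='/dre/hegra/grenump/po' c='ket'
[out] created
$ strike p='/dre/hegra/grenump/po'
[out] ok
$ strike p='/dre/hegra/grenump'
[out] ok
$ scribe p='/dre/hegra/snidrisn' c='smejeroz'
[out] created
$ listout p='/'
[out] [dre/, sti]
$ recite p='/dre/hegra/snidrisn'
[out] smejeroz

Answer: {dre/, dre/hegra/, dre/hegra/snidrisn=smejeroz, sti=zifleg}


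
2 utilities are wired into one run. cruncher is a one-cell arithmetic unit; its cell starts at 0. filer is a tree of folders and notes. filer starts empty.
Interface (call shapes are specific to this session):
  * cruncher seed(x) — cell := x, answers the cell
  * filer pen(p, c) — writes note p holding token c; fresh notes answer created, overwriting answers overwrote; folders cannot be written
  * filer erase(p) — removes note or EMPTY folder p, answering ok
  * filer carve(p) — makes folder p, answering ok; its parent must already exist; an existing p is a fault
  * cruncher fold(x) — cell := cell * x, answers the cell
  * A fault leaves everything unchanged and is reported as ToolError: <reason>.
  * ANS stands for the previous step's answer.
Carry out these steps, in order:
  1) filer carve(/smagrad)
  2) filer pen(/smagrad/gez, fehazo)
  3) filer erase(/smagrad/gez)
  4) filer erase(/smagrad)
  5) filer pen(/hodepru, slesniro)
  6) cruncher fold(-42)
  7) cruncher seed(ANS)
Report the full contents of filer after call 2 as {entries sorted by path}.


Answer: {smagrad/, smagrad/gez=fehazo}

Derivation:
I use filer carve passing p: /smagrad, and observe ok.
Invoking filer pen passing p: /smagrad/gez, c: fehazo, — result: created.
I use filer erase passing p: /smagrad/gez: ok.
I use filer erase passing p: /smagrad, which returns ok.
I try filer pen passing p: /hodepru, c: slesniro: created.
Next I call cruncher fold passing x: -42, which returns 0.
Now I run cruncher seed passing x: ANS, → 0.


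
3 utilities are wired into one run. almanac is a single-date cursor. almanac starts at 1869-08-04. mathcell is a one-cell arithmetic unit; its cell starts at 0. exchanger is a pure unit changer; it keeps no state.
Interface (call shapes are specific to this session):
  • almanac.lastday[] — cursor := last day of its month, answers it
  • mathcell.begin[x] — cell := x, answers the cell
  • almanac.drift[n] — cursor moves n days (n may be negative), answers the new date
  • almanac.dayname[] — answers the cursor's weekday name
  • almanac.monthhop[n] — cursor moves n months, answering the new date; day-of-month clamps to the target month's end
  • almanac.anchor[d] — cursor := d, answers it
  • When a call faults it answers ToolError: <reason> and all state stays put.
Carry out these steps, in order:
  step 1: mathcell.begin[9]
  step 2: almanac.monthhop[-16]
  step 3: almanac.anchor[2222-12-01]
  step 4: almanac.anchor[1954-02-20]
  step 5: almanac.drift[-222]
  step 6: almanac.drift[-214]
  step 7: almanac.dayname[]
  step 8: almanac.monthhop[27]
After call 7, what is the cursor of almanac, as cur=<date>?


Answer: cur=1952-12-11

Derivation:
CALL mathcell.begin[9]
RET  9
CALL almanac.monthhop[-16]
RET  1868-04-04
CALL almanac.anchor[2222-12-01]
RET  2222-12-01
CALL almanac.anchor[1954-02-20]
RET  1954-02-20
CALL almanac.drift[-222]
RET  1953-07-13
CALL almanac.drift[-214]
RET  1952-12-11
CALL almanac.dayname[]
RET  Thursday
CALL almanac.monthhop[27]
RET  1955-03-11


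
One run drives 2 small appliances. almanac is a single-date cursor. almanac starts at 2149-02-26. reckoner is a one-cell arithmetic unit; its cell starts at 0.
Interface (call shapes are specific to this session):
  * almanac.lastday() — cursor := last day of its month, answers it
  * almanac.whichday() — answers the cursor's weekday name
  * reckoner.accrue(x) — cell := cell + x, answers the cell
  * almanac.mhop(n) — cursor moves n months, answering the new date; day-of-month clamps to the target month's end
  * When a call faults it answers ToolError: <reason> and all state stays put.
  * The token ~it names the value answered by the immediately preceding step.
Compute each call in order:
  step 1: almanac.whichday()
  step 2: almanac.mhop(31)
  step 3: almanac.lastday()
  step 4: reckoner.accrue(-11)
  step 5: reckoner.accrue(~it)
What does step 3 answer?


Answer: 2151-09-30

Derivation:
·→ almanac.whichday()
·← Wednesday
·→ almanac.mhop(31)
·← 2151-09-26
·→ almanac.lastday()
·← 2151-09-30
·→ reckoner.accrue(-11)
·← -11
·→ reckoner.accrue(~it)
·← -22


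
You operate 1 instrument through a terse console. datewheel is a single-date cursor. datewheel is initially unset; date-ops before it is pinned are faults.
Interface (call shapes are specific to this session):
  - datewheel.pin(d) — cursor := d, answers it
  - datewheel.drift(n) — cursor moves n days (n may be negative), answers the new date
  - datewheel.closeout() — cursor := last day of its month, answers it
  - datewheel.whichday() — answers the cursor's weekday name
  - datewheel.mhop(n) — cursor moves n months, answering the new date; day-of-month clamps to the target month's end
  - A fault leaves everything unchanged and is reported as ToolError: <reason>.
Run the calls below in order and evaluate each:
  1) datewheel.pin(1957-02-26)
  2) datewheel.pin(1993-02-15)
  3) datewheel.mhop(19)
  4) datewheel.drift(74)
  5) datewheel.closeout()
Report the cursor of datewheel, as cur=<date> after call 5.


I use datewheel.pin on d: 1957-02-26, giving 1957-02-26.
Invoking datewheel.pin on d: 1993-02-15, giving 1993-02-15.
Then datewheel.mhop on n: 19, yielding 1994-09-15.
I invoke datewheel.drift on n: 74, yielding 1994-11-28.
Using datewheel.closeout, which returns 1994-11-30.

Answer: cur=1994-11-30


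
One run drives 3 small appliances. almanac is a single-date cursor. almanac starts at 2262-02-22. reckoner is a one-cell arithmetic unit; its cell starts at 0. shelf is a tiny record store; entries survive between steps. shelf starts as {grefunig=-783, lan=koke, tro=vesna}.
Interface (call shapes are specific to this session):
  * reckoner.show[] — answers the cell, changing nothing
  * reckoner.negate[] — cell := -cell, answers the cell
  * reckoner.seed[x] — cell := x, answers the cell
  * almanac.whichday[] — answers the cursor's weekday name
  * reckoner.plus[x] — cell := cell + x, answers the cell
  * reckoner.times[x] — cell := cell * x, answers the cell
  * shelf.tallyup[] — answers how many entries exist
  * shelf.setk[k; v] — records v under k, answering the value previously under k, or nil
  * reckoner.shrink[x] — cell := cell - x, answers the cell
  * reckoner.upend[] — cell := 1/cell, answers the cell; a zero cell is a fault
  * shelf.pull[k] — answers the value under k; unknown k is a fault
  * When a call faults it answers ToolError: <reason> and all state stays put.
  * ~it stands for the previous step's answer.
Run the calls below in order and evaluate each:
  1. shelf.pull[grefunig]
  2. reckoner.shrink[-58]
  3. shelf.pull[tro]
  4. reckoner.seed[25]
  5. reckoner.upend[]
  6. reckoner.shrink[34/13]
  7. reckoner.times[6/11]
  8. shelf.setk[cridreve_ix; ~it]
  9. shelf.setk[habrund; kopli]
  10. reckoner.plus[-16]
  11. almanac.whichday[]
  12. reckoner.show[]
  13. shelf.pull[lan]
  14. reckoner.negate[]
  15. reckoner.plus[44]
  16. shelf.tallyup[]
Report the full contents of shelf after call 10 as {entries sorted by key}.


Answer: {cridreve_ix=-5022/3575, grefunig=-783, habrund=kopli, lan=koke, tro=vesna}

Derivation:
> pull k=grefunig
  -783
> shrink x=-58
  58
> pull k=tro
  vesna
> seed x=25
  25
> upend
  1/25
> shrink x=34/13
  -837/325
> times x=6/11
  -5022/3575
> setk k=cridreve_ix v=~it
  nil
> setk k=habrund v=kopli
  nil
> plus x=-16
  -62222/3575
> whichday
  Saturday
> show
  -62222/3575
> pull k=lan
  koke
> negate
  62222/3575
> plus x=44
  219522/3575
> tallyup
  5


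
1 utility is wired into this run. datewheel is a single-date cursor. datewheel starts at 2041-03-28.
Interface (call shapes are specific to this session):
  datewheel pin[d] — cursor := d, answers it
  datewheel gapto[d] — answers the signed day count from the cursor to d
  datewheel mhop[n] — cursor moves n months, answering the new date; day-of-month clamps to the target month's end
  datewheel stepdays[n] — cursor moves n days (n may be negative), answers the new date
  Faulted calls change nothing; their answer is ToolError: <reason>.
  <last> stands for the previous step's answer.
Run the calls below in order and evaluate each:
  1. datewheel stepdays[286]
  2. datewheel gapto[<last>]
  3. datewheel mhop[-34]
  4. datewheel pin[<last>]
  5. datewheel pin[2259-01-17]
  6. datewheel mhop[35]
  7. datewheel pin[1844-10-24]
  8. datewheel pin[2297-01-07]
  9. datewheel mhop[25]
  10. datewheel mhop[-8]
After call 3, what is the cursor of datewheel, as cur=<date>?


Answer: cur=2039-03-08

Derivation:
CALL datewheel stepdays[n=286]
RET  2042-01-08
CALL datewheel gapto[d=<last>]
RET  0
CALL datewheel mhop[n=-34]
RET  2039-03-08
CALL datewheel pin[d=<last>]
RET  2039-03-08
CALL datewheel pin[d=2259-01-17]
RET  2259-01-17
CALL datewheel mhop[n=35]
RET  2261-12-17
CALL datewheel pin[d=1844-10-24]
RET  1844-10-24
CALL datewheel pin[d=2297-01-07]
RET  2297-01-07
CALL datewheel mhop[n=25]
RET  2299-02-07
CALL datewheel mhop[n=-8]
RET  2298-06-07


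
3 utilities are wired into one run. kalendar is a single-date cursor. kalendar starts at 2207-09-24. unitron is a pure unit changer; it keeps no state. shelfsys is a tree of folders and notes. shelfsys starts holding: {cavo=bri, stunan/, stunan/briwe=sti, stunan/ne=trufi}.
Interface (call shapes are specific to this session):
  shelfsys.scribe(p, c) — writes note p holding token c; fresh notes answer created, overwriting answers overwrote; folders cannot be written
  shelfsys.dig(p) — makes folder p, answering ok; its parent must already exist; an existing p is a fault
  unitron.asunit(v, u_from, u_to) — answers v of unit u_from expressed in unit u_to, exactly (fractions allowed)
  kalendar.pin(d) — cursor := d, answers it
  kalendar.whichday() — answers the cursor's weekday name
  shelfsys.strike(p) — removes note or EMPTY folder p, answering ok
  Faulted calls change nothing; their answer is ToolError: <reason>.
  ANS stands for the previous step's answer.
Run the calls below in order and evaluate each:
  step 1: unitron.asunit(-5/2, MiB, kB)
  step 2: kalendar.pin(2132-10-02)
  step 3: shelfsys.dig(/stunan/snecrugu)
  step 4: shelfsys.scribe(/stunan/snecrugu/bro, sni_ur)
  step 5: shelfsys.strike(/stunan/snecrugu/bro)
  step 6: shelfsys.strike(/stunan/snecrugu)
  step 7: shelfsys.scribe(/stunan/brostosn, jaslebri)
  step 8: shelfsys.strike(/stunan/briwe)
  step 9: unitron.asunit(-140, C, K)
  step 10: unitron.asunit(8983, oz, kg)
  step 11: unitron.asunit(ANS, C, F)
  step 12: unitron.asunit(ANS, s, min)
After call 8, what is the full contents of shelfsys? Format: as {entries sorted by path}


Do: unitron.asunit[v='-5/2'; u_from='MiB'; u_to='kB']
See: -65536/25
Do: kalendar.pin[d='2132-10-02']
See: 2132-10-02
Do: shelfsys.dig[p='/stunan/snecrugu']
See: ok
Do: shelfsys.scribe[p='/stunan/snecrugu/bro'; c='sni_ur']
See: created
Do: shelfsys.strike[p='/stunan/snecrugu/bro']
See: ok
Do: shelfsys.strike[p='/stunan/snecrugu']
See: ok
Do: shelfsys.scribe[p='/stunan/brostosn'; c='jaslebri']
See: created
Do: shelfsys.strike[p='/stunan/briwe']
See: ok
Do: unitron.asunit[v='-140'; u_from='C'; u_to='K']
See: 2663/20
Do: unitron.asunit[v='8983'; u_from='oz'; u_to='kg']
See: 407462025971/1600000000
Do: unitron.asunit[v='ANS'; u_from='C'; u_to='F']
See: 3923158233739/8000000000
Do: unitron.asunit[v='ANS'; u_from='s'; u_to='min']
See: 3923158233739/480000000000

Answer: {cavo=bri, stunan/, stunan/brostosn=jaslebri, stunan/ne=trufi}


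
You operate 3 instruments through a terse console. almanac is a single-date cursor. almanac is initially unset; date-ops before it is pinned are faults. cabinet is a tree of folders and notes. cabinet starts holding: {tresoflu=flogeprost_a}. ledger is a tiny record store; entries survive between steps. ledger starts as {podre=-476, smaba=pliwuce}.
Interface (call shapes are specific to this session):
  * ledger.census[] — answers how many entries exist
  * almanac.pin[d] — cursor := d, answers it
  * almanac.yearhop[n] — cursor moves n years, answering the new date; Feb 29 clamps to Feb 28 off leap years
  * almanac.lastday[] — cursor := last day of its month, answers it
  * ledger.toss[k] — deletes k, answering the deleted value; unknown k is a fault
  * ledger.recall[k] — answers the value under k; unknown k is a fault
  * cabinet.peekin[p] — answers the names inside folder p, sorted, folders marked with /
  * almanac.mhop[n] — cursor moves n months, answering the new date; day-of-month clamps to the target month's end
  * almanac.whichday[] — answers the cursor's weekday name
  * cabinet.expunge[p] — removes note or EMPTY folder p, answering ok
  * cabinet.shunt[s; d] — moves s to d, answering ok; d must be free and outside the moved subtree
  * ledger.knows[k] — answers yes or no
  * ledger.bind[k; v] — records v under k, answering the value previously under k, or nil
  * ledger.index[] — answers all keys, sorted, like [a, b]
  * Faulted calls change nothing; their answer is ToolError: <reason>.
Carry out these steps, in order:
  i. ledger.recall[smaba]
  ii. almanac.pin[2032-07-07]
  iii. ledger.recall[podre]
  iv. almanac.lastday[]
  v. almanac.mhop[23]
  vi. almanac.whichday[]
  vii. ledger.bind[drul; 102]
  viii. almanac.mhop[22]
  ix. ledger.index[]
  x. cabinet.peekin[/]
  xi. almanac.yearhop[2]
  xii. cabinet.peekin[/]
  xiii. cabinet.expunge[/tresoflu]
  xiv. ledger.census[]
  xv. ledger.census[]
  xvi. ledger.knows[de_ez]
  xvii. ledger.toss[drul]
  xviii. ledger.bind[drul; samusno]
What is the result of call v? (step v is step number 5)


>> ledger.recall(k→smaba)
<< pliwuce
>> almanac.pin(d→2032-07-07)
<< 2032-07-07
>> ledger.recall(k→podre)
<< -476
>> almanac.lastday()
<< 2032-07-31
>> almanac.mhop(n→23)
<< 2034-06-30
>> almanac.whichday()
<< Friday
>> ledger.bind(k→drul, v→102)
<< nil
>> almanac.mhop(n→22)
<< 2036-04-30
>> ledger.index()
<< [drul, podre, smaba]
>> cabinet.peekin(p→/)
<< [tresoflu]
>> almanac.yearhop(n→2)
<< 2038-04-30
>> cabinet.peekin(p→/)
<< [tresoflu]
>> cabinet.expunge(p→/tresoflu)
<< ok
>> ledger.census()
<< 3
>> ledger.census()
<< 3
>> ledger.knows(k→de_ez)
<< no
>> ledger.toss(k→drul)
<< 102
>> ledger.bind(k→drul, v→samusno)
<< nil

Answer: 2034-06-30


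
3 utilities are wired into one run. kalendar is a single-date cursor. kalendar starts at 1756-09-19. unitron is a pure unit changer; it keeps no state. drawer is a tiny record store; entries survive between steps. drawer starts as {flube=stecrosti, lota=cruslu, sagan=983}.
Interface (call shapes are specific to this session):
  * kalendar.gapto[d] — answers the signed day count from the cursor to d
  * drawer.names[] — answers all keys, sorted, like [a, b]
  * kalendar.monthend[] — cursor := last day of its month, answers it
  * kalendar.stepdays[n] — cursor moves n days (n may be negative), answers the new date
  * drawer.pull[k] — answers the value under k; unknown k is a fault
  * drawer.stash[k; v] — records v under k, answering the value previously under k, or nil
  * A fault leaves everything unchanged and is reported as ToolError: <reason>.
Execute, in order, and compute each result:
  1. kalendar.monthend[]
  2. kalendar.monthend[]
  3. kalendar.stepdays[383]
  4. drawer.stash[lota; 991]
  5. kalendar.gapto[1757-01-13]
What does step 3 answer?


Answer: 1757-10-18

Derivation:
CALL monthend[]
RET  1756-09-30
CALL monthend[]
RET  1756-09-30
CALL stepdays[n: 383]
RET  1757-10-18
CALL stash[k: lota; v: 991]
RET  cruslu
CALL gapto[d: 1757-01-13]
RET  -278


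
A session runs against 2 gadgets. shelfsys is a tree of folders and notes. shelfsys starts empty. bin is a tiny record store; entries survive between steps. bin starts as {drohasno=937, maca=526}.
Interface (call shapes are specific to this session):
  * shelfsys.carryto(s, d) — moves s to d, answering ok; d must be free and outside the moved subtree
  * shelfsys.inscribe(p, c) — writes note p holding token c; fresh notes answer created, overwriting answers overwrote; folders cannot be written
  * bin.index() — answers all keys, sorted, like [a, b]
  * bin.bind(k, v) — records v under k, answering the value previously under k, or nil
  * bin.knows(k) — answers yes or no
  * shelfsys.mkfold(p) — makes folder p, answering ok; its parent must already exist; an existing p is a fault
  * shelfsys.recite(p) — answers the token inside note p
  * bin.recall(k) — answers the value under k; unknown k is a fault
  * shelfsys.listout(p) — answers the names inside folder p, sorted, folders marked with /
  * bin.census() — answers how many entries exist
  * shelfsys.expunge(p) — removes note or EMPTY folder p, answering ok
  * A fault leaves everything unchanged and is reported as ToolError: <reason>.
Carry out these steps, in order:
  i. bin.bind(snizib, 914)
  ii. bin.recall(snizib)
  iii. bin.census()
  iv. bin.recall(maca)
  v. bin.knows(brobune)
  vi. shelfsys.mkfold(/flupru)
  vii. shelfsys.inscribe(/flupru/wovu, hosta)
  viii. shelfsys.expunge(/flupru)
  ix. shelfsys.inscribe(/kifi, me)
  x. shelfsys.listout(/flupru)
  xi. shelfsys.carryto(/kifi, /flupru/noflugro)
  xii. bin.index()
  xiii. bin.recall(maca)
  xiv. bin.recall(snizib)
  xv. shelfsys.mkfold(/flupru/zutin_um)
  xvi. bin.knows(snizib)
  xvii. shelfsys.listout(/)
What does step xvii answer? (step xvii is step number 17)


Answer: [flupru/]

Derivation:
Step: bin.bind[k='snizib'; v='914']
Result: nil
Step: bin.recall[k='snizib']
Result: 914
Step: bin.census[]
Result: 3
Step: bin.recall[k='maca']
Result: 526
Step: bin.knows[k='brobune']
Result: no
Step: shelfsys.mkfold[p='/flupru']
Result: ok
Step: shelfsys.inscribe[p='/flupru/wovu'; c='hosta']
Result: created
Step: shelfsys.expunge[p='/flupru']
Result: ToolError: not empty
Step: shelfsys.inscribe[p='/kifi'; c='me']
Result: created
Step: shelfsys.listout[p='/flupru']
Result: [wovu]
Step: shelfsys.carryto[s='/kifi'; d='/flupru/noflugro']
Result: ok
Step: bin.index[]
Result: [drohasno, maca, snizib]
Step: bin.recall[k='maca']
Result: 526
Step: bin.recall[k='snizib']
Result: 914
Step: shelfsys.mkfold[p='/flupru/zutin_um']
Result: ok
Step: bin.knows[k='snizib']
Result: yes
Step: shelfsys.listout[p='/']
Result: [flupru/]


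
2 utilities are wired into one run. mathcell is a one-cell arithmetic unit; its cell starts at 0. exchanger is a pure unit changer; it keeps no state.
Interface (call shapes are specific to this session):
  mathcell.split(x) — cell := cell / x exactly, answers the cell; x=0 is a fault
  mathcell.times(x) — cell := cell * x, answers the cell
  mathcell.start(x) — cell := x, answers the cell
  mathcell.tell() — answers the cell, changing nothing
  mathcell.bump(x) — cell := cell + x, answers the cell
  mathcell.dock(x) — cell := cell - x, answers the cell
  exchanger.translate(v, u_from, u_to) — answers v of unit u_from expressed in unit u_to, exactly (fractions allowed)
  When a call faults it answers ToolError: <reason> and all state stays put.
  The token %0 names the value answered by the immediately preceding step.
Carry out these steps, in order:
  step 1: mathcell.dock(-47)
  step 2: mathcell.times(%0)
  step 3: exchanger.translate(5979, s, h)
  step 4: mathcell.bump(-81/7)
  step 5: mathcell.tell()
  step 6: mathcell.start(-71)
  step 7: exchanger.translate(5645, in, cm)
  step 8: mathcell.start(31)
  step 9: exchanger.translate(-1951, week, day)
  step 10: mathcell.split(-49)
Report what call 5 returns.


Answer: 15382/7

Derivation:
$ dock x=-47
= 47
$ times x=%0
= 2209
$ translate v=5979 u_from=s u_to=h
= 1993/1200
$ bump x=-81/7
= 15382/7
$ tell
= 15382/7
$ start x=-71
= -71
$ translate v=5645 u_from=in u_to=cm
= 143383/10
$ start x=31
= 31
$ translate v=-1951 u_from=week u_to=day
= -13657
$ split x=-49
= -31/49


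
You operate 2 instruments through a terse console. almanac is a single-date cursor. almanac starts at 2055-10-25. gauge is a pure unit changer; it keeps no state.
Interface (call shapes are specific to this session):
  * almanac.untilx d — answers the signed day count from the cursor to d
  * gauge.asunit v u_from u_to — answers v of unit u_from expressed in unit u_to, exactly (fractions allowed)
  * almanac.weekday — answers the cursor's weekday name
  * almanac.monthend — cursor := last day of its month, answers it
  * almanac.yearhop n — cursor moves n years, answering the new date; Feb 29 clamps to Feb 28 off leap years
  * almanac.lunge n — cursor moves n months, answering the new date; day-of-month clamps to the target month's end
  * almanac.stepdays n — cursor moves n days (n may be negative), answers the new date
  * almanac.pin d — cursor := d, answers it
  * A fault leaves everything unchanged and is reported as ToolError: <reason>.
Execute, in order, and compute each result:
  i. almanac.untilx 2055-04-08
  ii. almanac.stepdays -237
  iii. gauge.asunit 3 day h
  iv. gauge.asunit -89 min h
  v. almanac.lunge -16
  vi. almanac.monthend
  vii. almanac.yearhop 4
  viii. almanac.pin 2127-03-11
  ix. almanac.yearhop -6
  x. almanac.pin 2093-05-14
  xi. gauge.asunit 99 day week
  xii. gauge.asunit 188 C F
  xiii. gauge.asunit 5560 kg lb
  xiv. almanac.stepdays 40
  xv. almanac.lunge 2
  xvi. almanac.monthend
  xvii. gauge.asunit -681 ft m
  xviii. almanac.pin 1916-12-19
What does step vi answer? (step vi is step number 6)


I run untilx with 2055-04-08, yielding -200.
Next I call stepdays with -237, which returns 2055-03-02.
Calling asunit with 3, day, h, → 72.
Then asunit with -89, min, h: -89/60.
I invoke lunge with -16, — result: 2053-11-02.
I invoke monthend, which returns 2053-11-30.
I invoke yearhop with 4, giving 2057-11-30.
Calling pin with 2127-03-11, and get 2127-03-11.
I invoke yearhop with -6, yielding 2121-03-11.
Next I call pin with 2093-05-14, and see 2093-05-14.
Now I run asunit with 99, day, week, and observe 99/7.
Calling asunit with 188, C, F, → 1852/5.
I use asunit with 5560, kg, lb, which returns 556000000000/45359237.
I invoke stepdays with 40, yielding 2093-06-23.
Invoking lunge with 2, and see 2093-08-23.
I call monthend: 2093-08-31.
I invoke asunit with -681, ft, m, and get -259461/1250.
Then pin with 1916-12-19: 1916-12-19.

Answer: 2053-11-30


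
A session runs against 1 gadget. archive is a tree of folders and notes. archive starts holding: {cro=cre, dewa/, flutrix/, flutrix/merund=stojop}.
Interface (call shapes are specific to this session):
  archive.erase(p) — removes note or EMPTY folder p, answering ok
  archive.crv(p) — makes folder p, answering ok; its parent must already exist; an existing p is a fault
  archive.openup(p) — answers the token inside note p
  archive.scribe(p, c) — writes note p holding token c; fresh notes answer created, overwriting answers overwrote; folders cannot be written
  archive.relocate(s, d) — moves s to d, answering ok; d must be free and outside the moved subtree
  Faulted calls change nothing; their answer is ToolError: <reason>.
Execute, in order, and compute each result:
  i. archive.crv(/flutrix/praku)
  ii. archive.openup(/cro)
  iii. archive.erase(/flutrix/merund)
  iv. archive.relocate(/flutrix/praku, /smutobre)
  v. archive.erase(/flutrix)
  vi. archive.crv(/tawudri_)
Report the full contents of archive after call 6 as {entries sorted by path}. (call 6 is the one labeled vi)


! 1. archive.crv(/flutrix/praku) : ok
! 2. archive.openup(/cro) : cre
! 3. archive.erase(/flutrix/merund) : ok
! 4. archive.relocate(/flutrix/praku, /smutobre) : ok
! 5. archive.erase(/flutrix) : ok
! 6. archive.crv(/tawudri_) : ok

Answer: {cro=cre, dewa/, smutobre/, tawudri_/}


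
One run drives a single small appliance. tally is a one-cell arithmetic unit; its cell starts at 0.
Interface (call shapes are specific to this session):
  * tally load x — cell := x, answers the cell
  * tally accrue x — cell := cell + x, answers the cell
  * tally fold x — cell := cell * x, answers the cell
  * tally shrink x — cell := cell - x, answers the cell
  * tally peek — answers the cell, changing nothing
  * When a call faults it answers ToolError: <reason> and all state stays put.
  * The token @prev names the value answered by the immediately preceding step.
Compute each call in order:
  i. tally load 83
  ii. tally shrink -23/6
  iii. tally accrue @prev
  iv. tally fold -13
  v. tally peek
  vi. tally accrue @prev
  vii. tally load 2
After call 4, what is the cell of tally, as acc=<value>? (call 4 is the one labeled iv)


Do: tally load[83]
See: 83
Do: tally shrink[-23/6]
See: 521/6
Do: tally accrue[@prev]
See: 521/3
Do: tally fold[-13]
See: -6773/3
Do: tally peek[]
See: -6773/3
Do: tally accrue[@prev]
See: -13546/3
Do: tally load[2]
See: 2

Answer: acc=-6773/3


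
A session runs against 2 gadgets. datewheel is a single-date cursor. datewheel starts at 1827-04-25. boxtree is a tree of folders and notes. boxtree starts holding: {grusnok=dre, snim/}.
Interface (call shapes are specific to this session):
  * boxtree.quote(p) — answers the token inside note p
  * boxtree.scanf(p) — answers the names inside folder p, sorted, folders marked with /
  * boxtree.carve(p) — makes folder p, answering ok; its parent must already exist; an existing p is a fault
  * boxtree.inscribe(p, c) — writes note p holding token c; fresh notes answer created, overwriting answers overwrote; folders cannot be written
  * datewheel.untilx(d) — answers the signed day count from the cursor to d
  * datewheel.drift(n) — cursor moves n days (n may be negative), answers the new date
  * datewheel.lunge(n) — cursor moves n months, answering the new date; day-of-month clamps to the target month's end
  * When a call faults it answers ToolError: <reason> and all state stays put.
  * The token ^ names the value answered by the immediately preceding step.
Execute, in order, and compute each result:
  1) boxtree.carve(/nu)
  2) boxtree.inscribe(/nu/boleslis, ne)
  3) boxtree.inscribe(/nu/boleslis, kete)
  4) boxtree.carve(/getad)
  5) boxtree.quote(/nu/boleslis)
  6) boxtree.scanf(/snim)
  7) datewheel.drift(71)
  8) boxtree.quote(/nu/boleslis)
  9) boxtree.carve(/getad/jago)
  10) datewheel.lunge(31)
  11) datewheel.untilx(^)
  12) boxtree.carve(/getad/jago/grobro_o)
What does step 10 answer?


Answer: 1830-02-05

Derivation:
> boxtree.carve p=/nu
:: ok
> boxtree.inscribe p=/nu/boleslis c=ne
:: created
> boxtree.inscribe p=/nu/boleslis c=kete
:: overwrote
> boxtree.carve p=/getad
:: ok
> boxtree.quote p=/nu/boleslis
:: kete
> boxtree.scanf p=/snim
:: []
> datewheel.drift n=71
:: 1827-07-05
> boxtree.quote p=/nu/boleslis
:: kete
> boxtree.carve p=/getad/jago
:: ok
> datewheel.lunge n=31
:: 1830-02-05
> datewheel.untilx d=^
:: 0
> boxtree.carve p=/getad/jago/grobro_o
:: ok


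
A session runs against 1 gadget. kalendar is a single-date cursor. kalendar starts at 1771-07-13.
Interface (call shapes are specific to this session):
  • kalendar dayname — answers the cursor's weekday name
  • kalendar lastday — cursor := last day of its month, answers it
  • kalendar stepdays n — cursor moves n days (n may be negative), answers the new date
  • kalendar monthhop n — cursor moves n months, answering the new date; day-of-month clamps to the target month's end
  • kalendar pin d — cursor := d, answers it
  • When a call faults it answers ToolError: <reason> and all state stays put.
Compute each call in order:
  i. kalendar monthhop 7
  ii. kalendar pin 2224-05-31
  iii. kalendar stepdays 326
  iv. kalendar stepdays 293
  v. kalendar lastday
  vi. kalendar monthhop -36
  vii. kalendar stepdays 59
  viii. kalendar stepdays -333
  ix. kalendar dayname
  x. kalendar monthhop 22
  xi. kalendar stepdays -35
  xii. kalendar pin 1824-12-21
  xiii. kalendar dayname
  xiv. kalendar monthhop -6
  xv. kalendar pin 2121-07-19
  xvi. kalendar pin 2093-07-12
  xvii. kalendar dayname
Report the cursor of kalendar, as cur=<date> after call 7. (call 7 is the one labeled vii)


// 1. kalendar monthhop(7) -> 1772-02-13
// 2. kalendar pin(2224-05-31) -> 2224-05-31
// 3. kalendar stepdays(326) -> 2225-04-22
// 4. kalendar stepdays(293) -> 2226-02-09
// 5. kalendar lastday() -> 2226-02-28
// 6. kalendar monthhop(-36) -> 2223-02-28
// 7. kalendar stepdays(59) -> 2223-04-28
// 8. kalendar stepdays(-333) -> 2222-05-30
// 9. kalendar dayname() -> Thursday
// 10. kalendar monthhop(22) -> 2224-03-30
// 11. kalendar stepdays(-35) -> 2224-02-24
// 12. kalendar pin(1824-12-21) -> 1824-12-21
// 13. kalendar dayname() -> Tuesday
// 14. kalendar monthhop(-6) -> 1824-06-21
// 15. kalendar pin(2121-07-19) -> 2121-07-19
// 16. kalendar pin(2093-07-12) -> 2093-07-12
// 17. kalendar dayname() -> Sunday

Answer: cur=2223-04-28


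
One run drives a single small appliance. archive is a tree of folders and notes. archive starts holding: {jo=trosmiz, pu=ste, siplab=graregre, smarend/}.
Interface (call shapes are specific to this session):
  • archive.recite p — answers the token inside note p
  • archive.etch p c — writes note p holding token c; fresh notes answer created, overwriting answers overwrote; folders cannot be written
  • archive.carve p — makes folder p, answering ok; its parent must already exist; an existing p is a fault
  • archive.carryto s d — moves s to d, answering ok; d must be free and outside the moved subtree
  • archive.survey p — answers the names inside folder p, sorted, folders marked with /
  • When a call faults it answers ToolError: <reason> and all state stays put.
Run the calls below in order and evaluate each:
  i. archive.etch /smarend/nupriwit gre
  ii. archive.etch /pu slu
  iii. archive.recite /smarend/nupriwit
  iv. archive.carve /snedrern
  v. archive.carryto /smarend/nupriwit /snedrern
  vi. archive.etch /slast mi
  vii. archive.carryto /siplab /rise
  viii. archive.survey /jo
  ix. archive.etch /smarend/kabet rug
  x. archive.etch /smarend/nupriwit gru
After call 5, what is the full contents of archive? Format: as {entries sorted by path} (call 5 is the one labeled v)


·→ archive.etch(/smarend/nupriwit, gre)
·← created
·→ archive.etch(/pu, slu)
·← overwrote
·→ archive.recite(/smarend/nupriwit)
·← gre
·→ archive.carve(/snedrern)
·← ok
·→ archive.carryto(/smarend/nupriwit, /snedrern)
·← ToolError: exists
·→ archive.etch(/slast, mi)
·← created
·→ archive.carryto(/siplab, /rise)
·← ok
·→ archive.survey(/jo)
·← ToolError: not a directory
·→ archive.etch(/smarend/kabet, rug)
·← created
·→ archive.etch(/smarend/nupriwit, gru)
·← overwrote

Answer: {jo=trosmiz, pu=slu, siplab=graregre, smarend/, smarend/nupriwit=gre, snedrern/}


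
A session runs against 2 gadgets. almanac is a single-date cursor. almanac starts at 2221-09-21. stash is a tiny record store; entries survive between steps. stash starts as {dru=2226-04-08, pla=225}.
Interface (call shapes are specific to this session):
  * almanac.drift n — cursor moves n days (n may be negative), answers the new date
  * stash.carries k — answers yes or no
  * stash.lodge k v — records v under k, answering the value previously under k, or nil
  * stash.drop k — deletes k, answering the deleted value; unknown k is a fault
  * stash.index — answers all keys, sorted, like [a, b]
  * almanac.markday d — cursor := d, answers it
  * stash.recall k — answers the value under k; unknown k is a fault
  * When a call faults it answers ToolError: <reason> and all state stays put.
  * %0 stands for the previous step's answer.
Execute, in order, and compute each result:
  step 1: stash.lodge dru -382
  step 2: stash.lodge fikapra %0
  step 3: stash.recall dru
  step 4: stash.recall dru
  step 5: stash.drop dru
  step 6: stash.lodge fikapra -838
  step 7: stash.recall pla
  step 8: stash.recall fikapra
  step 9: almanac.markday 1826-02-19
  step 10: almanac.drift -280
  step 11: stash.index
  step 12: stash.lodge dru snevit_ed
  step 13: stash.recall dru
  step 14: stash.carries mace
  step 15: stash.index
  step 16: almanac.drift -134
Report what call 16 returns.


Answer: 1825-01-01

Derivation:
> stash.lodge k='dru' v='-382'
:: 2226-04-08
> stash.lodge k='fikapra' v='%0'
:: nil
> stash.recall k='dru'
:: -382
> stash.recall k='dru'
:: -382
> stash.drop k='dru'
:: -382
> stash.lodge k='fikapra' v='-838'
:: 2226-04-08
> stash.recall k='pla'
:: 225
> stash.recall k='fikapra'
:: -838
> almanac.markday d='1826-02-19'
:: 1826-02-19
> almanac.drift n='-280'
:: 1825-05-15
> stash.index
:: [fikapra, pla]
> stash.lodge k='dru' v='snevit_ed'
:: nil
> stash.recall k='dru'
:: snevit_ed
> stash.carries k='mace'
:: no
> stash.index
:: [dru, fikapra, pla]
> almanac.drift n='-134'
:: 1825-01-01


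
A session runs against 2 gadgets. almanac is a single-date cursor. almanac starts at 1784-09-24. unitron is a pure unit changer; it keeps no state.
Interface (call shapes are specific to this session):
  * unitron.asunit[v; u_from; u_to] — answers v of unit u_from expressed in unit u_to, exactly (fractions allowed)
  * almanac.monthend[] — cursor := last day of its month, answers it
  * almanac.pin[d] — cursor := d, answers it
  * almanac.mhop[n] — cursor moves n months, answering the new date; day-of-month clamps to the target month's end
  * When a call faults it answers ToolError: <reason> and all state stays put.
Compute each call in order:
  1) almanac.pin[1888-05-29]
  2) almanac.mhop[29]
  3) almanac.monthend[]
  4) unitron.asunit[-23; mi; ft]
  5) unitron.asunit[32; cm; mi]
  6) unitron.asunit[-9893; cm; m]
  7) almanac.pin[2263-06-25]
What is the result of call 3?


! pin(d=1888-05-29) == 1888-05-29
! mhop(n=29) == 1890-10-29
! monthend() == 1890-10-31
! asunit(v=-23, u_from=mi, u_to=ft) == -121440
! asunit(v=32, u_from=cm, u_to=mi) == 5/25146
! asunit(v=-9893, u_from=cm, u_to=m) == -9893/100
! pin(d=2263-06-25) == 2263-06-25

Answer: 1890-10-31


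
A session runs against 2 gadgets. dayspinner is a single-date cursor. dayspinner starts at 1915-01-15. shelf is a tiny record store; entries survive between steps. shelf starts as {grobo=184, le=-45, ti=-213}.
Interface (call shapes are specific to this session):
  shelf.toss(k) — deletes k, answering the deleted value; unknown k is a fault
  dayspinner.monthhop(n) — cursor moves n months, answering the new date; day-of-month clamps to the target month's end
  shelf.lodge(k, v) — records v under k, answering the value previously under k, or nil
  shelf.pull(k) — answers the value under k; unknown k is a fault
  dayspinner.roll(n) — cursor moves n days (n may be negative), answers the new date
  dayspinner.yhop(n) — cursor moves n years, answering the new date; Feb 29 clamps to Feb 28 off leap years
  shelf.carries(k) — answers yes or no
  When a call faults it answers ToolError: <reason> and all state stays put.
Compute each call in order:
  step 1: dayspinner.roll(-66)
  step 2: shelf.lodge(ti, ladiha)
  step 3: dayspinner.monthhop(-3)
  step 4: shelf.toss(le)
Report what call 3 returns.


==> dayspinner.roll(n→-66)
<== 1914-11-10
==> shelf.lodge(k→ti, v→ladiha)
<== -213
==> dayspinner.monthhop(n→-3)
<== 1914-08-10
==> shelf.toss(k→le)
<== -45

Answer: 1914-08-10


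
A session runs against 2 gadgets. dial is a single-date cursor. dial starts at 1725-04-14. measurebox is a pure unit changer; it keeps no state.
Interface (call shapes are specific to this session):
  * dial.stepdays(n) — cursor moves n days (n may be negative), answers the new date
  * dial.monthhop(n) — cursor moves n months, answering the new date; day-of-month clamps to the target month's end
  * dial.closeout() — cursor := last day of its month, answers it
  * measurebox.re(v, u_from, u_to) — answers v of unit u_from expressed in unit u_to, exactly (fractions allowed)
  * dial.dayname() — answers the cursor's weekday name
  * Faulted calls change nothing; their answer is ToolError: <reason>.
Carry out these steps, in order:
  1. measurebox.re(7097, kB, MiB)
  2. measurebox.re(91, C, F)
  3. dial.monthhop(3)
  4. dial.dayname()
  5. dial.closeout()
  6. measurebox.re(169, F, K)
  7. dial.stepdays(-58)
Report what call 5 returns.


-> measurebox.re(v='7097', u_from='kB', u_to='MiB')
<- 887125/131072
-> measurebox.re(v='91', u_from='C', u_to='F')
<- 979/5
-> dial.monthhop(n='3')
<- 1725-07-14
-> dial.dayname()
<- Saturday
-> dial.closeout()
<- 1725-07-31
-> measurebox.re(v='169', u_from='F', u_to='K')
<- 62867/180
-> dial.stepdays(n='-58')
<- 1725-06-03

Answer: 1725-07-31
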